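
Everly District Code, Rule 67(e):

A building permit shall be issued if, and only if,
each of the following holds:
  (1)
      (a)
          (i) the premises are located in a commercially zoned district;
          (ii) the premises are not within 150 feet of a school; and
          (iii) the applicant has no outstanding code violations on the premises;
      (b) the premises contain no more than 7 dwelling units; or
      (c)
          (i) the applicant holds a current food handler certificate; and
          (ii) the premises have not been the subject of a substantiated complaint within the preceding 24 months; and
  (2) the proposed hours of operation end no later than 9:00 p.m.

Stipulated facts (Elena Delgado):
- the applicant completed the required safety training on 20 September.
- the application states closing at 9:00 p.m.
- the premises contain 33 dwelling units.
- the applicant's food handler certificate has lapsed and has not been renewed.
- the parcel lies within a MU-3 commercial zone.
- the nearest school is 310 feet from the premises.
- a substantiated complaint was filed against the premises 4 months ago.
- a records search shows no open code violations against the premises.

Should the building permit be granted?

Yes — granted.

(i) commercially zoned — satisfied.
(ii) ≥150 ft from school — holds.
(iii) no code violations — holds.
(a): T AND T AND T → true.
(b) ≤ 7 units — not met.
(i) food handler cert. — fails.
(ii) no complaint in 24 mo. — fails.
So (c) is not satisfied (F AND F).
So (1) is satisfied (T OR F OR F).
(2) closes by 9 p.m. — satisfied.
So Overall is satisfied (T AND T).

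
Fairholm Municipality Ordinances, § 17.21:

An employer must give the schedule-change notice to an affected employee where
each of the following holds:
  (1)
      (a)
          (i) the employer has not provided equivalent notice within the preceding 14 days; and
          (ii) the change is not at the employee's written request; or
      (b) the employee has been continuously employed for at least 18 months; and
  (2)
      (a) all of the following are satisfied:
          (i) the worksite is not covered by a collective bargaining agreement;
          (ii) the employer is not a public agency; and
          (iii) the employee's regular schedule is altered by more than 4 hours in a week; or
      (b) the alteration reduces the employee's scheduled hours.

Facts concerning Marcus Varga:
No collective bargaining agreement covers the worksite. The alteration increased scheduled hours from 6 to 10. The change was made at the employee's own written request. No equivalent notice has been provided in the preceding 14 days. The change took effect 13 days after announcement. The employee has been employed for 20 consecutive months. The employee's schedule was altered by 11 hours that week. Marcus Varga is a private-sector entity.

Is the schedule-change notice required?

Yes — required.

(i) no recent notice — met.
(ii) not employee-requested — not satisfied.
So (a) is not satisfied (T AND F).
(b) tenure ≥ 18 mo. — satisfied.
(1) = F OR T = true.
(i) no CBA — holds.
(ii) not (public agency) — met.
(iii) schedule shift > 4h — met.
(a): T AND T AND T → true.
(b) hours reduced — not met.
So (2) is satisfied (T OR F).
So Overall is satisfied (T AND T).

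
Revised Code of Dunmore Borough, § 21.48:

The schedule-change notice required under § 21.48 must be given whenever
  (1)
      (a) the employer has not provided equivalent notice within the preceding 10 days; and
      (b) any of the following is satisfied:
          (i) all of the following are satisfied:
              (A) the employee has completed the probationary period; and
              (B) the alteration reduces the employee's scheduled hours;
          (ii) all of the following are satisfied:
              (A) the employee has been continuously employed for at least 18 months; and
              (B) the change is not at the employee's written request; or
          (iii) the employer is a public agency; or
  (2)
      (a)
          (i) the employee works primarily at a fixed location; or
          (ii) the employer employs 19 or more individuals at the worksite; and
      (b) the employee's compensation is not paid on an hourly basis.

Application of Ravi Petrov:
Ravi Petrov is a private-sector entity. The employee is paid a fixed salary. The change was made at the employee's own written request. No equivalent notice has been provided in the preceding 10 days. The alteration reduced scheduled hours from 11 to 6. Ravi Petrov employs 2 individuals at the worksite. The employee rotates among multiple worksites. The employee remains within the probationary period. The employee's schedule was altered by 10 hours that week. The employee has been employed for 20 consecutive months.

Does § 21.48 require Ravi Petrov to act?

(a) no recent notice — met.
(A) past probation — fails.
(B) hours reduced — holds.
So (i) is not satisfied (F AND T).
(A) tenure ≥ 18 mo. — holds.
(B) not employee-requested — fails.
(ii) = T AND F = false.
(iii) public agency — not satisfied.
(b) = F OR F OR F = false.
So (1) is not satisfied (T AND F).
(i) fixed location — not satisfied.
(ii) ≥ 19 at site — not met.
(a): F OR F → false.
(b) not (hourly-paid) — satisfied.
So (2) is not satisfied (F AND T).
Overall = F OR F = false.

No — not required.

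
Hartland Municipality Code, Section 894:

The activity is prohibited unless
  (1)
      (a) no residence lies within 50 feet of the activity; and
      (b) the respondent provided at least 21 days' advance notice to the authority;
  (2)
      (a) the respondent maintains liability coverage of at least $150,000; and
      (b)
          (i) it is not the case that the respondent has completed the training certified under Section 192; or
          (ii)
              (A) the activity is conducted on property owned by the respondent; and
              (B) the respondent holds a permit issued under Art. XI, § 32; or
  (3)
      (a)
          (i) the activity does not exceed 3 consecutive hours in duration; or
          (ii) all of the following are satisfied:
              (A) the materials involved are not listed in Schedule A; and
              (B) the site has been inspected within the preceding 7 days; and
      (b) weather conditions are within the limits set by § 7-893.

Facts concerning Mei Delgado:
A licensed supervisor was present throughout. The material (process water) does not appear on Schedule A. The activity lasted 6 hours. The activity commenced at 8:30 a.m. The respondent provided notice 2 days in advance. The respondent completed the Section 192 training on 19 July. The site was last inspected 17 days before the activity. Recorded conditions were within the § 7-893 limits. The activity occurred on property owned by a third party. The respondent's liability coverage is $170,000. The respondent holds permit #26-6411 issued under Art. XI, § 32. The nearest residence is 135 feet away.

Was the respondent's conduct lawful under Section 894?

No — unlawful.

(a) no residence in 50 ft — met.
(b) ≥21 days' notice — not satisfied.
So (1) is not satisfied (T AND F).
(a) coverage ≥ $150,000 — met.
(i) not (training certified) — not satisfied.
(A) own property — not met.
(B) holds permit — met.
(ii): F AND T → false.
(b): F OR F → false.
So (2) is not satisfied (T AND F).
(i) ≤ 3 hrs duration — fails.
(A) not (Schedule A material) — met.
(B) site inspected — fails.
(ii): T AND F → false.
(a): F OR F → false.
(b) weather ok — satisfied.
(3): F AND T → false.
So Overall is not satisfied (F OR F OR F).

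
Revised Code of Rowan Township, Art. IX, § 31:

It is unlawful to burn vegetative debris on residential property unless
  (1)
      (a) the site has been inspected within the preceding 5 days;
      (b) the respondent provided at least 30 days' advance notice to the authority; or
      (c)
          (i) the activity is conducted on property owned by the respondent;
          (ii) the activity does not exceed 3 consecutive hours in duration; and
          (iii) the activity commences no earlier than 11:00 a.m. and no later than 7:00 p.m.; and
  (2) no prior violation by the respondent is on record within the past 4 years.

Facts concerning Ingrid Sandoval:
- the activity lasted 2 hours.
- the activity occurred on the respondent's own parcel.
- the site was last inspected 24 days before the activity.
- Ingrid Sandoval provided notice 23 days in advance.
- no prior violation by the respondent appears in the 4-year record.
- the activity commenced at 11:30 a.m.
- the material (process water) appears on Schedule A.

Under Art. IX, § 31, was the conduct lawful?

(a) site inspected — not met.
(b) ≥30 days' notice — not satisfied.
(i) own property — holds.
(ii) ≤ 3 hrs duration — satisfied.
(iii) start within hours — holds.
(c) = T AND T AND T = true.
(1) = F OR F OR T = true.
(2) no prior violation — holds.
Overall = T AND T = true.

Yes — lawful.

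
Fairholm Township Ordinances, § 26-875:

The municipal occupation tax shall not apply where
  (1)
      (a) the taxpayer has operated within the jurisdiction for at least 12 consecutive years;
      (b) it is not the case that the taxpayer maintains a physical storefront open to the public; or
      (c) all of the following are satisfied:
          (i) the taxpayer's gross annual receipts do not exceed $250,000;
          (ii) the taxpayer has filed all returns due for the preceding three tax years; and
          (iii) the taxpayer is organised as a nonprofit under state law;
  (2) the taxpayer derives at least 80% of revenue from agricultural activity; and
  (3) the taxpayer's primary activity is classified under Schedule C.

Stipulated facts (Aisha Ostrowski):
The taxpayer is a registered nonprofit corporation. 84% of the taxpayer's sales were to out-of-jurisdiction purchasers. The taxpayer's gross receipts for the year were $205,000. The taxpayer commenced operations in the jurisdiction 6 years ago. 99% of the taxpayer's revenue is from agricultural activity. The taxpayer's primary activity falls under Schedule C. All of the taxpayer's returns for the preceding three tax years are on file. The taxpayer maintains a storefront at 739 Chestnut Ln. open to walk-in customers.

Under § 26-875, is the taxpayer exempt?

Yes — exempt.

(a) ≥ 12 yrs in jurisdiction — not satisfied.
(b) not (has storefront) — not met.
(i) receipts ≤ $250,000 — satisfied.
(ii) returns current — met.
(iii) nonprofit — met.
(c) = T AND T AND T = true.
So (1) is satisfied (F OR F OR T).
(2) ≥80% agricultural — met.
(3) Schedule C activity — met.
Overall = T AND T AND T = true.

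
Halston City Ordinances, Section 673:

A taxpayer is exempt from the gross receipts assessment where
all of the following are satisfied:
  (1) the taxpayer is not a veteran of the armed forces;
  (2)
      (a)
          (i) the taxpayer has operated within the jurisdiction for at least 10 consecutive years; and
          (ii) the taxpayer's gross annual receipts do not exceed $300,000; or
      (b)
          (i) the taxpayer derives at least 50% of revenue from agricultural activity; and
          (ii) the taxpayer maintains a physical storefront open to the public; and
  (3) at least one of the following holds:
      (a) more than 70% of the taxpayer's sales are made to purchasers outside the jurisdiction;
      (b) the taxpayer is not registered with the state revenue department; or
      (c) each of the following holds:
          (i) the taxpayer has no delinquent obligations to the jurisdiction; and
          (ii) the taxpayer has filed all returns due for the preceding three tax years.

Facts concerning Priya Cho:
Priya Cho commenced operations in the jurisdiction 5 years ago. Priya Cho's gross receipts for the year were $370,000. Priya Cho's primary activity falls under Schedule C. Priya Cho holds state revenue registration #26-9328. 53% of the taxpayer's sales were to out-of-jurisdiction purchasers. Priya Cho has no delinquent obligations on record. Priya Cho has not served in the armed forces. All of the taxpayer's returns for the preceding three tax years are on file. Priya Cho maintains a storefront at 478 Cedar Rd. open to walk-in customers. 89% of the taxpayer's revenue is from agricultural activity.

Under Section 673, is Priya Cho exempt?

(1) not (veteran) — satisfied.
(i) ≥ 10 yrs in jurisdiction — not met.
(ii) receipts ≤ $300,000 — not met.
(a) = F AND F = false.
(i) ≥50% agricultural — met.
(ii) has storefront — holds.
(b) = T AND T = true.
(2) = F OR T = true.
(a) >70% out-of-jur. sales — not met.
(b) not (state-registered) — not satisfied.
(i) no delinquency — satisfied.
(ii) returns current — met.
So (c) is satisfied (T AND T).
(3): F OR F OR T → true.
Overall: T AND T AND T → true.

Yes — exempt.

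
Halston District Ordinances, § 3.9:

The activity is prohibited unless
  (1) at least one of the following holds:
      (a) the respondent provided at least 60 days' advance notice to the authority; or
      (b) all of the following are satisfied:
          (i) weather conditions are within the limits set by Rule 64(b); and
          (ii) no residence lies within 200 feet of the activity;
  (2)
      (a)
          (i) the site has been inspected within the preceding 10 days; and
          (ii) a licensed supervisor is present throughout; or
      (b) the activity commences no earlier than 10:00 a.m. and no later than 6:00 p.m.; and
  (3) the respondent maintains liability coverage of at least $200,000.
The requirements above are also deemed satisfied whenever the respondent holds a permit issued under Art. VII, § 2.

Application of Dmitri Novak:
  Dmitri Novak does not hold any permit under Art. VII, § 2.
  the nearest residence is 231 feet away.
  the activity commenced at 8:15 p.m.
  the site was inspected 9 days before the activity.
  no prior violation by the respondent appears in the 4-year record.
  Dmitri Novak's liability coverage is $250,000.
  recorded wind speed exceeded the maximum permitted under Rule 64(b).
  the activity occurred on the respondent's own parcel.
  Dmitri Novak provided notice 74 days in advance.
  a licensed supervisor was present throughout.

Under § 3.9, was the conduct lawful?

Yes — lawful.

(a) ≥60 days' notice — satisfied.
(i) weather ok — not met.
(ii) no residence in 200 ft — met.
(b) = F AND T = false.
So (1) is satisfied (T OR F).
(i) site inspected — met.
(ii) supervisor present — satisfied.
(a): T AND T → true.
(b) start within hours — not satisfied.
So (2) is satisfied (T OR F).
(3) coverage ≥ $200,000 — holds.
Overall = T AND T AND T = true.
Exception (holds permit) — not satisfied.
Result: main true OR exception false → true.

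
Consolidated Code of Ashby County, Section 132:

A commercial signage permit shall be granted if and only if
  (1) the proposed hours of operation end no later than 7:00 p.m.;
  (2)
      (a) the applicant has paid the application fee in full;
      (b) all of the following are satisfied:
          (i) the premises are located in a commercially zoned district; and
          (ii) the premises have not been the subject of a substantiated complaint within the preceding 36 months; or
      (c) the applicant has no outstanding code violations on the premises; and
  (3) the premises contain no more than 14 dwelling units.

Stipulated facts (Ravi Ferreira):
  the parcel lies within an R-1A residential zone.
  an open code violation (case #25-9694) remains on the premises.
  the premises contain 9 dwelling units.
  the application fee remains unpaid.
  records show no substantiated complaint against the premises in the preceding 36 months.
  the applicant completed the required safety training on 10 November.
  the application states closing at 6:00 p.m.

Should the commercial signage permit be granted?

(1) closes by 7 p.m. — met.
(a) fee paid — not met.
(i) commercially zoned — fails.
(ii) no complaint in 36 mo. — met.
(b) = F AND T = false.
(c) no code violations — fails.
(2): F OR F OR F → false.
(3) ≤ 14 units — holds.
So Overall is not satisfied (T AND F AND T).

No — denied.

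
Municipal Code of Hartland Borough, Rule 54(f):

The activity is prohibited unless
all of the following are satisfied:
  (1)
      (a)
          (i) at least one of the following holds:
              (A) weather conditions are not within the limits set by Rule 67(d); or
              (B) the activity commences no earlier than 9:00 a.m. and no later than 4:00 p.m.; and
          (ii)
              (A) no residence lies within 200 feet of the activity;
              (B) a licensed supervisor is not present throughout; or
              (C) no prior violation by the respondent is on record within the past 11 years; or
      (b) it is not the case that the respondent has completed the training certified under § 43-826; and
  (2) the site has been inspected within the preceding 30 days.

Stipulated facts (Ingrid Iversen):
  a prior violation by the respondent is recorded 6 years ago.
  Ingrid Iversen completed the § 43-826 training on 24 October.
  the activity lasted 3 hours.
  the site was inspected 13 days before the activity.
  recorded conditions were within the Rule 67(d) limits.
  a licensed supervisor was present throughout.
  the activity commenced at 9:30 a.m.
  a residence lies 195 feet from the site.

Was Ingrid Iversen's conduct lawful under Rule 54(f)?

No — unlawful.

(A) not (weather ok) — not met.
(B) start within hours — met.
(i) = F OR T = true.
(A) no residence in 200 ft — not satisfied.
(B) not (supervisor present) — not satisfied.
(C) no prior violation — not satisfied.
(ii): F OR F OR F → false.
(a) = T AND F = false.
(b) not (training certified) — fails.
(1) = F OR F = false.
(2) site inspected — met.
Overall: F AND T → false.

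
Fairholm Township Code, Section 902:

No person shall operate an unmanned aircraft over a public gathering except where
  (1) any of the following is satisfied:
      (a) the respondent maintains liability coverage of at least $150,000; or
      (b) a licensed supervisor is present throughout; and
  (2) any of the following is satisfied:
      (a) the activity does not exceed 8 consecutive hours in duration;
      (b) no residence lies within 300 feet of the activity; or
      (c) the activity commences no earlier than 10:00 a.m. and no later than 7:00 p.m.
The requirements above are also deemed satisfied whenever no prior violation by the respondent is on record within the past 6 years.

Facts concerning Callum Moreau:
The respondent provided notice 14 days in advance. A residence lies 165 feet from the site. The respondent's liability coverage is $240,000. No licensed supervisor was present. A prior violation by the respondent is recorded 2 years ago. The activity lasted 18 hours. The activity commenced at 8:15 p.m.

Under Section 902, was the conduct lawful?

(a) coverage ≥ $150,000 — holds.
(b) supervisor present — not met.
(1) = T OR F = true.
(a) ≤ 8 hrs duration — not met.
(b) no residence in 300 ft — not satisfied.
(c) start within hours — not met.
So (2) is not satisfied (F OR F OR F).
Overall = T AND F = false.
Exception (no prior violation) — not satisfied.
Result: main false OR exception false → false.

No — unlawful.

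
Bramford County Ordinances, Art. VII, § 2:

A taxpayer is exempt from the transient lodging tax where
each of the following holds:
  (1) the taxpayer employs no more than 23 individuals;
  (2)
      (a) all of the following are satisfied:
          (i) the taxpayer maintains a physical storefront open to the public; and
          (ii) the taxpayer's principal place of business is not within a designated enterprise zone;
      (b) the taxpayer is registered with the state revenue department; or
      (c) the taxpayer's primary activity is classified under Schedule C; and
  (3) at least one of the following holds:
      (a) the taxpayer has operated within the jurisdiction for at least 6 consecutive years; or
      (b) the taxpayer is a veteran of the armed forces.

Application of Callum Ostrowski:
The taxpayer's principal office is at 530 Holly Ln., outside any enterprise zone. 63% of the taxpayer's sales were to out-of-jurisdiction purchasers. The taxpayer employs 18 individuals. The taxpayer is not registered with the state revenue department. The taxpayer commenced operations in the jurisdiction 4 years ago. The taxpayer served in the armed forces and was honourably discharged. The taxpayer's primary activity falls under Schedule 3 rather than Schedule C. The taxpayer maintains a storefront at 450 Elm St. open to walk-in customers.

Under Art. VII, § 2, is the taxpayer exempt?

Yes — exempt.

(1) ≤ 23 employees — satisfied.
(i) has storefront — satisfied.
(ii) not (in enterprise zone) — satisfied.
(a) = T AND T = true.
(b) state-registered — fails.
(c) Schedule C activity — not met.
So (2) is satisfied (T OR F OR F).
(a) ≥ 6 yrs in jurisdiction — not met.
(b) veteran — holds.
So (3) is satisfied (F OR T).
Overall: T AND T AND T → true.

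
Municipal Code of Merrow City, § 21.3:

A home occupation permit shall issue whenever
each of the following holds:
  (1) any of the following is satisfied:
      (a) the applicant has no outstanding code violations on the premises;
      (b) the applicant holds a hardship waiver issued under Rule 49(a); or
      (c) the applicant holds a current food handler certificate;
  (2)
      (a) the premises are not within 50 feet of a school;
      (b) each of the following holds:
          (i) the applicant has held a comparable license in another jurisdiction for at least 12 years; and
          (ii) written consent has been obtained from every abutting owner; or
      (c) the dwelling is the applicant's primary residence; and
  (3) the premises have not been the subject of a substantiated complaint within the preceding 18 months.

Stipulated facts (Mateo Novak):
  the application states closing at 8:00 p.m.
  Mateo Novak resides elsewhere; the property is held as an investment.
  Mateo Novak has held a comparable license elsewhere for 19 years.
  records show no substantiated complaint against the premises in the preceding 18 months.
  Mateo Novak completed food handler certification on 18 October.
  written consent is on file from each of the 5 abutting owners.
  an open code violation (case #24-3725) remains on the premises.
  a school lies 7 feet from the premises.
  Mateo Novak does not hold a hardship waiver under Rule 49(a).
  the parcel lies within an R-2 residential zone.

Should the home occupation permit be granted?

(a) no code violations — fails.
(b) hardship waiver — fails.
(c) food handler cert. — satisfied.
(1): F OR F OR T → true.
(a) ≥50 ft from school — not met.
(i) prior license ≥ 12 yr — holds.
(ii) all abutters consent — satisfied.
(b): T AND T → true.
(c) primary residence — fails.
(2): F OR T OR F → true.
(3) no complaint in 18 mo. — met.
So Overall is satisfied (T AND T AND T).

Yes — granted.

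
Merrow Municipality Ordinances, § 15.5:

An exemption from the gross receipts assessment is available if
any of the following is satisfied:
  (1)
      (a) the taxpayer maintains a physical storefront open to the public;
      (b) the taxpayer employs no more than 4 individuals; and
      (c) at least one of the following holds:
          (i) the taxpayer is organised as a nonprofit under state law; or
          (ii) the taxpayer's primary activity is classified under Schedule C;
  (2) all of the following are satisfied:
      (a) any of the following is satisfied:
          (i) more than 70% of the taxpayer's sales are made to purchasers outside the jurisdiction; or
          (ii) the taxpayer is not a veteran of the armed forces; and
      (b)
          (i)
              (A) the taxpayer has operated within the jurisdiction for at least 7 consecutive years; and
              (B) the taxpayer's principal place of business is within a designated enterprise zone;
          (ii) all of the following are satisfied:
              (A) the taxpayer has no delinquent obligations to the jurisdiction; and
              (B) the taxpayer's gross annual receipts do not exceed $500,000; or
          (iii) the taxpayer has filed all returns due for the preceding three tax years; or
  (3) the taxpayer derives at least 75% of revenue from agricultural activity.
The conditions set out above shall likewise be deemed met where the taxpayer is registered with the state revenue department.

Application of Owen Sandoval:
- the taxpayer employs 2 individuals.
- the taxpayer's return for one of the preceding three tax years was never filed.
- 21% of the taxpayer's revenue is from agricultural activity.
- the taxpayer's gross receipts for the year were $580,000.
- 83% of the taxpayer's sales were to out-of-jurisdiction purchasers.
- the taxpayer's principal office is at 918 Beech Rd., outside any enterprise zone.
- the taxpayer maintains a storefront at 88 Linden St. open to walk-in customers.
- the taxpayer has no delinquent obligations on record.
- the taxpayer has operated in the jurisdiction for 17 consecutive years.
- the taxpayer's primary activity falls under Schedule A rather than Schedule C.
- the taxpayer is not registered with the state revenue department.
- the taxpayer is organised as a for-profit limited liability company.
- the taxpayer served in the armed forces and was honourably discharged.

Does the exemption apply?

(a) has storefront — holds.
(b) ≤ 4 employees — met.
(i) nonprofit — not satisfied.
(ii) Schedule C activity — not satisfied.
So (c) is not satisfied (F OR F).
(1): T AND T AND F → false.
(i) >70% out-of-jur. sales — met.
(ii) not (veteran) — not satisfied.
(a): T OR F → true.
(A) ≥ 7 yrs in jurisdiction — satisfied.
(B) in enterprise zone — not met.
So (i) is not satisfied (T AND F).
(A) no delinquency — met.
(B) receipts ≤ $500,000 — fails.
(ii) = T AND F = false.
(iii) returns current — not satisfied.
(b): F OR F OR F → false.
(2) = T AND F = false.
(3) ≥75% agricultural — not satisfied.
Overall: F OR F OR F → false.
Exception (state-registered) — not satisfied.
Result: main false OR exception false → false.

No — not exempt.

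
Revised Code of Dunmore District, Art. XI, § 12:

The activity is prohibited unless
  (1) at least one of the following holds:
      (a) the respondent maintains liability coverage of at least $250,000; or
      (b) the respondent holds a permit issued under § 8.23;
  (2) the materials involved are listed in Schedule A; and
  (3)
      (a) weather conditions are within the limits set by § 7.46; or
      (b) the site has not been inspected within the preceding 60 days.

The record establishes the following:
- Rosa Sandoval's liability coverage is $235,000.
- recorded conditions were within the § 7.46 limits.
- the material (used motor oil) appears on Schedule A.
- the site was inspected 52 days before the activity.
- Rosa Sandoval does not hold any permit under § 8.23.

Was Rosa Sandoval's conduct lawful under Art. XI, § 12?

No — unlawful.

(a) coverage ≥ $250,000 — not satisfied.
(b) holds permit — fails.
So (1) is not satisfied (F OR F).
(2) Schedule A material — satisfied.
(a) weather ok — holds.
(b) not (site inspected) — fails.
(3) = T OR F = true.
So Overall is not satisfied (F AND T AND T).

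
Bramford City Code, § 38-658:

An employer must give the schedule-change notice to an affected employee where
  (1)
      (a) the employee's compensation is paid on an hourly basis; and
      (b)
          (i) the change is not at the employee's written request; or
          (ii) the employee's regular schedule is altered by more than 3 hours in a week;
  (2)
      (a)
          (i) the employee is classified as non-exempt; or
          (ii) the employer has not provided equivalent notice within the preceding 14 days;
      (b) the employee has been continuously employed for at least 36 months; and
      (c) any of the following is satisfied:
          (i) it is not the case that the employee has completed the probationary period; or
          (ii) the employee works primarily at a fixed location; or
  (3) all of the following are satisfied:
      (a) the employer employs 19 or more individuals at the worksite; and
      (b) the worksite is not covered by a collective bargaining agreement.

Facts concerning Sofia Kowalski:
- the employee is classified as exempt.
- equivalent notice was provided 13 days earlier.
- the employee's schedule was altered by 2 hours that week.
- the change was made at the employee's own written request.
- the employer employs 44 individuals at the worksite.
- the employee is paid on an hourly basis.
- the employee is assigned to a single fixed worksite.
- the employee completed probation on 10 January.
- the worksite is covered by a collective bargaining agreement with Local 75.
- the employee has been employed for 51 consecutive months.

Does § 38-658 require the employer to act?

No — not required.

(a) hourly-paid — met.
(i) not employee-requested — not satisfied.
(ii) schedule shift > 3h — not satisfied.
(b): F OR F → false.
(1) = T AND F = false.
(i) non-exempt — not met.
(ii) no recent notice — not met.
So (a) is not satisfied (F OR F).
(b) tenure ≥ 36 mo. — satisfied.
(i) not (past probation) — not met.
(ii) fixed location — satisfied.
So (c) is satisfied (F OR T).
(2) = F AND T AND T = false.
(a) ≥ 19 at site — met.
(b) no CBA — not satisfied.
So (3) is not satisfied (T AND F).
Overall: F OR F OR F → false.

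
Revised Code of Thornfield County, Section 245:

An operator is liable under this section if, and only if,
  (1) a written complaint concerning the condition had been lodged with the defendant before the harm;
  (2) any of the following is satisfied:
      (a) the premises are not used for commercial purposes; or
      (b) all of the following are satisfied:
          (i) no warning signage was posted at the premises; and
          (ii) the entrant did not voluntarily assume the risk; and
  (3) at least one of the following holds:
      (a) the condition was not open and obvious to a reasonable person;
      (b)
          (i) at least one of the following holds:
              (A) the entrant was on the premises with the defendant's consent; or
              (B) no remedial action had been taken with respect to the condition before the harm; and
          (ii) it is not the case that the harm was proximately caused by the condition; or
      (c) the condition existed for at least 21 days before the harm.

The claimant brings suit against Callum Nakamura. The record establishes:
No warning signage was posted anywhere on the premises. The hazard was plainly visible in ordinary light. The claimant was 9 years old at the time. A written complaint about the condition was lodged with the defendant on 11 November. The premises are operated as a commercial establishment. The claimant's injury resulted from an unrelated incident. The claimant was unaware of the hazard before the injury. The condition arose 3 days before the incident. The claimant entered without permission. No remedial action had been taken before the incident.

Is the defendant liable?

Yes — liable.

(1) complaint lodged — satisfied.
(a) not (commercial use) — not satisfied.
(i) no signage posted — holds.
(ii) no assumed risk — holds.
So (b) is satisfied (T AND T).
(2): F OR T → true.
(a) not open/obvious — not satisfied.
(A) consent to enter — not met.
(B) no remedial action — met.
So (i) is satisfied (F OR T).
(ii) not (proximate cause) — holds.
(b): T AND T → true.
(c) condition ≥21 days old — fails.
(3) = F OR T OR F = true.
So Overall is satisfied (T AND T AND T).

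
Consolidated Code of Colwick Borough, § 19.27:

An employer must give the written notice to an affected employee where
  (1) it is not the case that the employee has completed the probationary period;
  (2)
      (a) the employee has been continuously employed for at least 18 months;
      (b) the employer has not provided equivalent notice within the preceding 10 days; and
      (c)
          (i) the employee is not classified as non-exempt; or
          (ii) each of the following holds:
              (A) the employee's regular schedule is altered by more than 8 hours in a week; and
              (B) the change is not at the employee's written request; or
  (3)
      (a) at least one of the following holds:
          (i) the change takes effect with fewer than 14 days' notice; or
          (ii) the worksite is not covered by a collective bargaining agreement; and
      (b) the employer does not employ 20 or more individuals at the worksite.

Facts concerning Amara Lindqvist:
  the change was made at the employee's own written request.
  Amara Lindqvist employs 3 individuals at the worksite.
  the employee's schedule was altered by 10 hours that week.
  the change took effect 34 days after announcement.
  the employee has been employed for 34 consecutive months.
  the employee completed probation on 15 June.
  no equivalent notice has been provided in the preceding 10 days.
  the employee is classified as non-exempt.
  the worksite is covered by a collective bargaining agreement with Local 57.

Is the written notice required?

(1) not (past probation) — not met.
(a) tenure ≥ 18 mo. — satisfied.
(b) no recent notice — satisfied.
(i) not (non-exempt) — not met.
(A) schedule shift > 8h — met.
(B) not employee-requested — not met.
(ii): T AND F → false.
(c): F OR F → false.
So (2) is not satisfied (T AND T AND F).
(i) < 14 days' notice — not satisfied.
(ii) no CBA — fails.
So (a) is not satisfied (F OR F).
(b) not (≥ 20 at site) — holds.
(3) = F AND T = false.
Overall = F OR F OR F = false.

No — not required.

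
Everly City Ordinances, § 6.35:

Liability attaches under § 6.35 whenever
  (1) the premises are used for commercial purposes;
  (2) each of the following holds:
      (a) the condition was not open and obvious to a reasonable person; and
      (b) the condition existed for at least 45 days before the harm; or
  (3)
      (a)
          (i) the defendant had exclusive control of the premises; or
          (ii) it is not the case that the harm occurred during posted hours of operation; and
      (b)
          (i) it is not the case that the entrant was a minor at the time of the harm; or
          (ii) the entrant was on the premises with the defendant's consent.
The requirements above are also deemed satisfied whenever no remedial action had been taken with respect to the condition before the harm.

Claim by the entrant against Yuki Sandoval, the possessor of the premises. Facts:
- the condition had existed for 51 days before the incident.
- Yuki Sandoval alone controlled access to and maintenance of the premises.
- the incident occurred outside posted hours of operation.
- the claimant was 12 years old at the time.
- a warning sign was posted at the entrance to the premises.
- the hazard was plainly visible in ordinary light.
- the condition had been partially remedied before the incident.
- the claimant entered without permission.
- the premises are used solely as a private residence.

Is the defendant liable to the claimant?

No — not liable.

(1) commercial use — not satisfied.
(a) not open/obvious — not met.
(b) condition ≥45 days old — met.
(2) = F AND T = false.
(i) exclusive control — satisfied.
(ii) not (during posted hours) — satisfied.
(a): T OR T → true.
(i) not (entrant a minor) — fails.
(ii) consent to enter — not met.
So (b) is not satisfied (F OR F).
(3): T AND F → false.
Overall: F OR F OR F → false.
Exception (no remedial action) — not satisfied.
Result: main false OR exception false → false.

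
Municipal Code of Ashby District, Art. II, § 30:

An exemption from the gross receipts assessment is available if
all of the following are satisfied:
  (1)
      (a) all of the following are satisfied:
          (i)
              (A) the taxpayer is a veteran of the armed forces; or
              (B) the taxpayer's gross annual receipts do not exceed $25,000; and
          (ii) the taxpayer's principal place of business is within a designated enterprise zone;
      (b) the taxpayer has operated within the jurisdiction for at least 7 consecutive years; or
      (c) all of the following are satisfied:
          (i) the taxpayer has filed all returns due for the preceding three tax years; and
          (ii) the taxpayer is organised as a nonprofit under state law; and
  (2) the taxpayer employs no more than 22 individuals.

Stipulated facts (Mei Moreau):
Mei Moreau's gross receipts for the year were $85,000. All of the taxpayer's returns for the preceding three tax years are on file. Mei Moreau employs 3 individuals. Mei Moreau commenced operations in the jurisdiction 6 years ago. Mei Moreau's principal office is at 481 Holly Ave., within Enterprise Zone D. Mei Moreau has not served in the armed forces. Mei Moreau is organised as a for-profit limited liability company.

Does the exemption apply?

(A) veteran — not satisfied.
(B) receipts ≤ $25,000 — not satisfied.
(i) = F OR F = false.
(ii) in enterprise zone — satisfied.
(a) = F AND T = false.
(b) ≥ 7 yrs in jurisdiction — fails.
(i) returns current — met.
(ii) nonprofit — not met.
(c): T AND F → false.
(1): F OR F OR F → false.
(2) ≤ 22 employees — holds.
Overall: F AND T → false.

No — not exempt.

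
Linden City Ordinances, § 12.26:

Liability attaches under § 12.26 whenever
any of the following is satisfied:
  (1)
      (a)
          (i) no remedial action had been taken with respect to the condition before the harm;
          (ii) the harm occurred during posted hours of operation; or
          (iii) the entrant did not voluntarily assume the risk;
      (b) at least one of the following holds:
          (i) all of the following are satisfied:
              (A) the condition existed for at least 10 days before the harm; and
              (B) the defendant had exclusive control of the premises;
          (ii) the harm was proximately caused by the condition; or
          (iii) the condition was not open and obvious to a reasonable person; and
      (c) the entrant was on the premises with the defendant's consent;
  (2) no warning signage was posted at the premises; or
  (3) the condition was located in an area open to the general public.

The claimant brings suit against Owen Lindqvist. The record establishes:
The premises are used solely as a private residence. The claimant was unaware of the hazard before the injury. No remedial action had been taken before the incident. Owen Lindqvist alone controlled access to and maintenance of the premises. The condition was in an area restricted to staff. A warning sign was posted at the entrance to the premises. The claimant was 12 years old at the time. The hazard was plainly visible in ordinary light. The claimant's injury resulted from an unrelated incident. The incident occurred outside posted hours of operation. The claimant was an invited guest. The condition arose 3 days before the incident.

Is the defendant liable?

No — not liable.

(i) no remedial action — met.
(ii) during posted hours — fails.
(iii) no assumed risk — holds.
(a): T OR F OR T → true.
(A) condition ≥10 days old — not satisfied.
(B) exclusive control — satisfied.
(i) = F AND T = false.
(ii) proximate cause — not met.
(iii) not open/obvious — not satisfied.
(b): F OR F OR F → false.
(c) consent to enter — met.
(1): T AND F AND T → false.
(2) no signage posted — fails.
(3) public area — fails.
Overall: F OR F OR F → false.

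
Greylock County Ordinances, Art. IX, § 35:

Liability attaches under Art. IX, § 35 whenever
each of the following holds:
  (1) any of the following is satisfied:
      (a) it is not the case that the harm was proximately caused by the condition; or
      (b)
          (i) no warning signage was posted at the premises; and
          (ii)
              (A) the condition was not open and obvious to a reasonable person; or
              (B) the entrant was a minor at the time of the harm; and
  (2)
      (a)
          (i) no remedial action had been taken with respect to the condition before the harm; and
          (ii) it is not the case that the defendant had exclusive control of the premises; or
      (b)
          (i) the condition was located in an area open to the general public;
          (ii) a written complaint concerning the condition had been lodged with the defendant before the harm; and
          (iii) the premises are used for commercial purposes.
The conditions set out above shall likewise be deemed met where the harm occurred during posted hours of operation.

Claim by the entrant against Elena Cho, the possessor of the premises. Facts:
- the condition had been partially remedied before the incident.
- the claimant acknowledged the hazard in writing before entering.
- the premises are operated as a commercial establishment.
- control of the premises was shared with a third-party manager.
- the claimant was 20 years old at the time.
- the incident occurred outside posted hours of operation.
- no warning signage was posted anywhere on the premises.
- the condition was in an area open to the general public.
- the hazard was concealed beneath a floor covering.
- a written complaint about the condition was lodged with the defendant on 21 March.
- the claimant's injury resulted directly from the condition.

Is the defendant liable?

Yes — liable.

(a) not (proximate cause) — fails.
(i) no signage posted — holds.
(A) not open/obvious — holds.
(B) entrant a minor — not met.
(ii) = T OR F = true.
So (b) is satisfied (T AND T).
(1) = F OR T = true.
(i) no remedial action — not met.
(ii) not (exclusive control) — holds.
(a) = F AND T = false.
(i) public area — met.
(ii) complaint lodged — met.
(iii) commercial use — met.
(b): T AND T AND T → true.
(2): F OR T → true.
Overall: T AND T → true.
Exception (during posted hours) — not satisfied.
Result: main true OR exception false → true.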